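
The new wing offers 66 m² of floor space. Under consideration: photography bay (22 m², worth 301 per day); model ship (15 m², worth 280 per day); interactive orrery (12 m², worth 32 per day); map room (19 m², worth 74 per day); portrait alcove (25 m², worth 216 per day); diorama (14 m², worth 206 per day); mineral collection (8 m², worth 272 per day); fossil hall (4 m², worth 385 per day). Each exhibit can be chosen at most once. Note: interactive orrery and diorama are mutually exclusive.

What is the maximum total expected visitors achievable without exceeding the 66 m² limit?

1444

Ranking by ratio (expected visitors/m²): fossil hall 96.25, mineral collection 34.00, model ship 18.67, diorama 14.71.
Taking photography bay + model ship + diorama + mineral collection + fossil hall: 63 m² used, 1444 in expected visitors.
That's the maximum — no feasible swap from here does better than 1444.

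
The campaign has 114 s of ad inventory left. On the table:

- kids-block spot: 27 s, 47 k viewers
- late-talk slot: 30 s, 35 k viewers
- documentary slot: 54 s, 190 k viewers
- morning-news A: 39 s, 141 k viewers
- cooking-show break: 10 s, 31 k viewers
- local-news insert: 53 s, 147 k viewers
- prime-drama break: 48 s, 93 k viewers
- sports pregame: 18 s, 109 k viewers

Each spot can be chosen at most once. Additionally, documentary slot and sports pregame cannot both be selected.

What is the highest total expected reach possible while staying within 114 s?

Taking morning-news A + local-news insert + sports pregame: 110 s used, 397 in expected reach.
The spare 4 s is too small for any remaining spot, and no feasible exchange beats 397.

397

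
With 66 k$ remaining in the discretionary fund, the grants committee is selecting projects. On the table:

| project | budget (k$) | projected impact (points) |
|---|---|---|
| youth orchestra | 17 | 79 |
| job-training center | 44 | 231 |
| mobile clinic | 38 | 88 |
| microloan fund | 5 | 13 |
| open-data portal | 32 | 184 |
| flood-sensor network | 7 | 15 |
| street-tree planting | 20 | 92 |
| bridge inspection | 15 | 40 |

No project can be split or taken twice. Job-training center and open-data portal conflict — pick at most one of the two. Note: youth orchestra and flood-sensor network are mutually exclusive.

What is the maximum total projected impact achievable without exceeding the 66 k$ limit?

A density-first pass picks youth orchestra + open-data portal + bridge inspection — 303 at 64 k$.
Dropping open-data portal and bridge inspection frees 47 k$; slotting in job-training center + microloan fund (49 k$) lifts the total to 323 at 66 k$.
That's the maximum — no feasible swap from here does better than 323.

323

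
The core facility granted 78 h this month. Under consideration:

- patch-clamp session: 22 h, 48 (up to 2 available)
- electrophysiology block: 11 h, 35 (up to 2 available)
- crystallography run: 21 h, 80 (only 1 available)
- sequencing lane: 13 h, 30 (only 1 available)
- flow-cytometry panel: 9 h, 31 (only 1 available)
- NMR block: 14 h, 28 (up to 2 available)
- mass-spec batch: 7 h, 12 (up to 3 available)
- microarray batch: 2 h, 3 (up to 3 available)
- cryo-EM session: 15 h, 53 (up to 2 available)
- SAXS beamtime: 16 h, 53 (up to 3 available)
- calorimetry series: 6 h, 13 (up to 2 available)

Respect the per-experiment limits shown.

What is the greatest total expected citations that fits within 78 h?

Taking the top-ratio experiments first gives crystallography run + flow-cytometry panel + microarray batch + 2×cryo-EM session + SAXS beamtime for 273 (78 h).
Dropping flow-cytometry panel and microarray batch frees 11 h; slotting in electrophysiology block (11 h) lifts the total to 274 at 78 h.
No other feasible combination exceeds 274.

274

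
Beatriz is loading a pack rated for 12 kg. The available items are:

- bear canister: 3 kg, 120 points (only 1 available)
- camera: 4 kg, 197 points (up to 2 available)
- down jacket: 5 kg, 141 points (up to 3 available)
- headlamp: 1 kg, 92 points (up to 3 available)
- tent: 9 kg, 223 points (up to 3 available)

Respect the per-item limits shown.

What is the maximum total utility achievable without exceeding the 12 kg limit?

670

Ranking by ratio (utility/kg): headlamp 92.00, camera 49.25, bear canister 40.00, down jacket 28.20.
The ratio ordering already packs tightly: 2×camera + 3×headlamp, 11 kg, 670.
Nothing else within 12 kg beats 670.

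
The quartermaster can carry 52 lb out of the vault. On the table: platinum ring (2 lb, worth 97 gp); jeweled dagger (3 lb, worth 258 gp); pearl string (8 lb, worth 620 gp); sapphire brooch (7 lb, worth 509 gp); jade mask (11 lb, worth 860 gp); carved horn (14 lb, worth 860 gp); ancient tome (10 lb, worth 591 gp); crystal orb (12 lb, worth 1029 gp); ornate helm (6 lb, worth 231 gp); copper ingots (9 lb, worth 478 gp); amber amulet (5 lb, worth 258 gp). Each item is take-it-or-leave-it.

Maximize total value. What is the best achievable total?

Ranking by ratio (value/lb): jeweled dagger 86.00, crystal orb 85.75, jade mask 78.18.
Taking the top-ratio items first gives jeweled dagger + pearl string + sapphire brooch + jade mask + ancient tome + crystal orb for 3867 (51 lb).
Replace jeweled dagger and ancient tome with carved horn: the trade gains 11 net, giving 3878 at 52 lb.
The closest alternative, jeweled dagger + pearl string + sapphire brooch + jade mask + ancient tome + crystal orb, reaches only 3867.

3878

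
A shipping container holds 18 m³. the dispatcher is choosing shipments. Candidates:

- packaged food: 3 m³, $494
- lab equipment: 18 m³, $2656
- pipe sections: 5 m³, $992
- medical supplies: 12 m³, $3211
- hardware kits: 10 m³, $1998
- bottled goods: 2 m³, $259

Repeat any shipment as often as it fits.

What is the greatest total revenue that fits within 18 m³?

Density check — medical supplies 267.58, hardware kits 199.80, pipe sections 198.40 are the best per m³.
The ratio ordering already packs tightly: pipe sections + medical supplies, 17 m³, 4203.
Every other selection either busts 18 m³ or fails to beat 4203.

4203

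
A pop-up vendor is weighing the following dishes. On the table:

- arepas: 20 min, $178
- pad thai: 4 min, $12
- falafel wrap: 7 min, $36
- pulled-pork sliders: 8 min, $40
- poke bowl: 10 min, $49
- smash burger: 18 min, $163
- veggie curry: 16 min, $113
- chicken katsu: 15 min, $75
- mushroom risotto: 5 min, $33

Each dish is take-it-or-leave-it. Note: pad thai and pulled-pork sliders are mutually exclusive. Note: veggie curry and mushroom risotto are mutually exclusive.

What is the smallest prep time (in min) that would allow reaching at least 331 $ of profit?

38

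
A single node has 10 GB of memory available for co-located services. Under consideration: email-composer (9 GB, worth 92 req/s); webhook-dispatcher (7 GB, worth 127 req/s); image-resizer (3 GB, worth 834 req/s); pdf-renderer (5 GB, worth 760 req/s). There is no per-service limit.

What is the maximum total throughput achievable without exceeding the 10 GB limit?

By throughput per GB: image-resizer 278.00, pdf-renderer 152.00, webhook-dispatcher 18.14, email-composer 10.22 lead.
3×image-resizer uses 9 of the 10 GB and totals 2502.

2502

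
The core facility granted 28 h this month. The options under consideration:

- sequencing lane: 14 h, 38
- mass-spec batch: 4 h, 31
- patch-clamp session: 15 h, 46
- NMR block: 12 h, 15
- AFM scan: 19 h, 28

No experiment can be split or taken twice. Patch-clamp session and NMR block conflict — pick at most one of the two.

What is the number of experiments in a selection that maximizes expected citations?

2

Best achievable expected citations is 77.
For example mass-spec batch + patch-clamp session achieves it, using 19 h.
All optima have 2 experiments.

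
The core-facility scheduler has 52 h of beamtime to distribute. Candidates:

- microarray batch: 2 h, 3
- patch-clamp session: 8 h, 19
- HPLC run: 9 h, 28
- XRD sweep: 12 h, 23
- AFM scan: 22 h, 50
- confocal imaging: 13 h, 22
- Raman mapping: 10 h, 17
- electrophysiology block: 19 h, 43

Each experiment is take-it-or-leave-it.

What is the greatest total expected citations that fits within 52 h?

The ratio heuristic lands on patch-clamp session + HPLC run + XRD sweep + AFM scan (120) but leaves 1 h idle.
The 20 h tied up in patch-clamp session and XRD sweep is better spent on microarray batch + electrophysiology block — total rises to 124 (52 h).
That's the maximum — no swap from here does better than 124.

124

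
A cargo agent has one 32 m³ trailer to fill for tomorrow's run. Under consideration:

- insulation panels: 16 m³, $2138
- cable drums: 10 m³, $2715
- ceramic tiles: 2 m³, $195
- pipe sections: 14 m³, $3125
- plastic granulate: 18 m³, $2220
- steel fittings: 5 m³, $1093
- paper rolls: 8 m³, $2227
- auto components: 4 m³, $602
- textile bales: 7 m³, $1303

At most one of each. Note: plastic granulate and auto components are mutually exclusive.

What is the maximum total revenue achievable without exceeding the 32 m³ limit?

By revenue per m³: paper rolls 278.38, cable drums 271.50, pipe sections 223.21, steel fittings 218.60 lead.
The ratio ordering already packs tightly: cable drums + pipe sections + paper rolls, 32 m³, 8067.
Runner-up cable drums + ceramic tiles + steel fittings + paper rolls + textile bales tops out at 7533.

8067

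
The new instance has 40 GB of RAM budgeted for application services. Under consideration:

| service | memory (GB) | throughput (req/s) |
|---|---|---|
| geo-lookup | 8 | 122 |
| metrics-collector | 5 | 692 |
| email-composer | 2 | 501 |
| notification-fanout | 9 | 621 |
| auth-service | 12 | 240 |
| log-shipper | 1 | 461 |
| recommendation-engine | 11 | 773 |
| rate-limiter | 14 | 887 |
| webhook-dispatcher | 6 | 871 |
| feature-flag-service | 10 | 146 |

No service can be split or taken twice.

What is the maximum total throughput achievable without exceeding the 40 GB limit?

4185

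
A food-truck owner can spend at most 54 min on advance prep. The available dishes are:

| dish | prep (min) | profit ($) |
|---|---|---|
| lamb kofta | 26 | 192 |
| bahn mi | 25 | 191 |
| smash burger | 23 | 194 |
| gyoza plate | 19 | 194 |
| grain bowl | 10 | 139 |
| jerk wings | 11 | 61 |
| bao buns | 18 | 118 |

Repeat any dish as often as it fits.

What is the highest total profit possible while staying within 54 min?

Ranking by ratio (profit/min): grain bowl 13.90, gyoza plate 10.21, smash burger 8.43.
The ratio ordering already packs tightly: 5×grain bowl, 50 min, 695.
The spare 4 min is too small for any remaining dish, and no exchange beats 695.

695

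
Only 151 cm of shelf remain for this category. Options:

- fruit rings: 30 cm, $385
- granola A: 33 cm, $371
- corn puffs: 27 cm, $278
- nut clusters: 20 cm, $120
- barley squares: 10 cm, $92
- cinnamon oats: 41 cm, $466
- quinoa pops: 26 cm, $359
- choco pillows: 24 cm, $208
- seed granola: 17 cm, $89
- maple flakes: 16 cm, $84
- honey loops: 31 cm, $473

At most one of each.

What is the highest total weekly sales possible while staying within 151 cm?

1866

Greedy by ratio would take fruit rings + barley squares + cinnamon oats + quinoa pops + honey loops: 138 cm used, total 1775.
Replace barley squares and cinnamon oats with granola A + corn puffs: the trade gains 91 net, giving 1866 at 147 cm.
The closest alternative, fruit rings + nut clusters + cinnamon oats + quinoa pops + honey loops, reaches only 1803.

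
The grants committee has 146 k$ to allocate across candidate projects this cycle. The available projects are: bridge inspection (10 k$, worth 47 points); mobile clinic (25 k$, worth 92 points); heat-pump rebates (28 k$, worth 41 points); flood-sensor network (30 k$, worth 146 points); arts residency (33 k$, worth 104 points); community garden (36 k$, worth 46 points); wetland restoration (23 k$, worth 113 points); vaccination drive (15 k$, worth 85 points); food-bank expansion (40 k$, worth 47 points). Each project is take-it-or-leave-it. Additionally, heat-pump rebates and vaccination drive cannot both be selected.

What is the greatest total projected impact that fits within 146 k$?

587

Bridge inspection + mobile clinic + flood-sensor network + arts residency + wetland restoration + vaccination drive uses 136 of the 146 k$ and totals 587.
Runner-up mobile clinic + flood-sensor network + arts residency + wetland restoration + vaccination drive tops out at 540.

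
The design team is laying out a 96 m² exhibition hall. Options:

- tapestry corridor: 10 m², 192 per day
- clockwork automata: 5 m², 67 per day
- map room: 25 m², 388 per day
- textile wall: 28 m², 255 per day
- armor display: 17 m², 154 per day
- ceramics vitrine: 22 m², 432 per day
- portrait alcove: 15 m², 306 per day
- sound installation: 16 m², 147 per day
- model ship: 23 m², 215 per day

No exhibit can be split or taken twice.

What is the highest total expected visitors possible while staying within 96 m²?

1539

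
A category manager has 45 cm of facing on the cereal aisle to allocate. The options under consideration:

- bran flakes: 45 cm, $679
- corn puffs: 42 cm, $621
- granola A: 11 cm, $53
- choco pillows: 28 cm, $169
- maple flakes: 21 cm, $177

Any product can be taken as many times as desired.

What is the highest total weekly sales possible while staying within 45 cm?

By weekly sales per cm: bran flakes 15.09, corn puffs 14.79, maple flakes 8.43, choco pillows 6.04 lead.
Bran flakes uses 45 of the 45 cm and totals 679.
That's the maximum — no swap from here does better than 679.

679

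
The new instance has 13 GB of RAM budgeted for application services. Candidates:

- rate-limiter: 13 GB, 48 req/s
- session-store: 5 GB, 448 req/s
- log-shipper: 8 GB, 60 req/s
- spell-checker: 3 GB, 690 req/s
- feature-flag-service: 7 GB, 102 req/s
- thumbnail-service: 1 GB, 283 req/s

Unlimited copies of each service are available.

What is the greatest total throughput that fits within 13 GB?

3679

Best packing: 13×thumbnail-service — 13 GB, 3679 total.
No other feasible combination exceeds 3679.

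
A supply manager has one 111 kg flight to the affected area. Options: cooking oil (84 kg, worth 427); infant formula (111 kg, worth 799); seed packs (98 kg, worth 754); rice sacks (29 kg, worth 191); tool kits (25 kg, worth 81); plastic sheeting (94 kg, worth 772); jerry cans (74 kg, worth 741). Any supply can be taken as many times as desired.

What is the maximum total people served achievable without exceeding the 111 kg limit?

Density check — jerry cans 10.01, plastic sheeting 8.21, seed packs 7.69 are the best per kg.
The ratio ordering already packs tightly: rice sacks + jerry cans, 103 kg, 932.

932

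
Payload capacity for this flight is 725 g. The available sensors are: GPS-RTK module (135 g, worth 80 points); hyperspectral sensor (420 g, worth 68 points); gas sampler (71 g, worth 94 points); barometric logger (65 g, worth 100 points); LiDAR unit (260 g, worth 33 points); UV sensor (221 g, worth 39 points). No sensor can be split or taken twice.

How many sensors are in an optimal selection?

The maximum data value within 725 g is 342.
GPS-RTK module + hyperspectral sensor + gas sampler + barometric logger hits 342 at 691 g.
All optima have 4 sensors.

4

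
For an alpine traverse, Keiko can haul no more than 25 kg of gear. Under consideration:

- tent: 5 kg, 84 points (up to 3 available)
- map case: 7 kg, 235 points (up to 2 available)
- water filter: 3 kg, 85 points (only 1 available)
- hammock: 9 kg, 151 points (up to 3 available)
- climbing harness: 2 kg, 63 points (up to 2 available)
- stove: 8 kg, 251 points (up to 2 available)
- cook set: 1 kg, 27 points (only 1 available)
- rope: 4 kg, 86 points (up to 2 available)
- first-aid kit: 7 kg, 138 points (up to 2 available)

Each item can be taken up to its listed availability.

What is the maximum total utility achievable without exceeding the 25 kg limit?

Filling by ratio: 2×map case + water filter + 2×climbing harness + cook set for 708, with 3 kg left unused.
Dropping water filter and climbing harness frees 5 kg; slotting in stove (8 kg) lifts the total to 811 at 25 kg.
No other feasible combination exceeds 811.

811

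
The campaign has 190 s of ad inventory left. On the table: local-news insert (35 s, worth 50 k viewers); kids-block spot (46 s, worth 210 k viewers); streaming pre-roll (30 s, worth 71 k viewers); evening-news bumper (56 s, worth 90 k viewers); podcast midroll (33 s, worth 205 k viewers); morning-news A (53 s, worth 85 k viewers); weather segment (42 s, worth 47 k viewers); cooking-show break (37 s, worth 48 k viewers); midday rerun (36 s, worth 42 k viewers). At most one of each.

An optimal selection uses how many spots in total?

Optimal total is 590.
One optimal bundle: kids-block spot + evening-news bumper + podcast midroll + morning-news A (188 s).
All optima have 4 spots.

4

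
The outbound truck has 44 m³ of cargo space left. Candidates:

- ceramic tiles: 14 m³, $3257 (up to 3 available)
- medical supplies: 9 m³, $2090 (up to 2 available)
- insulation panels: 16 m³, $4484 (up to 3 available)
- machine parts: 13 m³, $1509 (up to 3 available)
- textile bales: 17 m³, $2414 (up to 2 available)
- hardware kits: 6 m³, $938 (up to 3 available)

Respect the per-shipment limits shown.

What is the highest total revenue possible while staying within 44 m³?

Ranking by ratio (revenue/m³): insulation panels 280.25, ceramic tiles 232.64, medical supplies 232.22, hardware kits 156.33.
The ratio ordering already packs tightly: medical supplies + 2×insulation panels, 41 m³, 11058.
Nothing else within 44 m³ beats 11058.

11058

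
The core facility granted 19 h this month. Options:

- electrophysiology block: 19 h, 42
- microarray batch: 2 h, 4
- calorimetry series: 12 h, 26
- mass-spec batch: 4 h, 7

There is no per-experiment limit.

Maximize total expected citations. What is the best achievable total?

42

By expected citations per h: electrophysiology block 2.21, calorimetry series 2.17, microarray batch 2.00 lead.
Electrophysiology block uses 19 of the 19 h and totals 42.
Nothing else within 19 h beats 42.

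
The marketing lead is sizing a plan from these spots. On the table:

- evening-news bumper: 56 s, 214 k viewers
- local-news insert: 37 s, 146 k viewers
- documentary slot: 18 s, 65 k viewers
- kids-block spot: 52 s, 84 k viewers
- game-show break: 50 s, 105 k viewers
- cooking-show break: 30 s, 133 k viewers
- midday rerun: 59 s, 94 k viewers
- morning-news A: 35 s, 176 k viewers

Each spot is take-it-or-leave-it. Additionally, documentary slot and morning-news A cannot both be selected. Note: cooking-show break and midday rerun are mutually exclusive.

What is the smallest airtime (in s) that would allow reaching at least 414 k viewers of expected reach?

102

Need the lightest bundle worth ≥ 414.
local-news insert + cooking-show break + morning-news A: 455 expected reach at 102 s.
Below 102 s the best achievable stays under 414.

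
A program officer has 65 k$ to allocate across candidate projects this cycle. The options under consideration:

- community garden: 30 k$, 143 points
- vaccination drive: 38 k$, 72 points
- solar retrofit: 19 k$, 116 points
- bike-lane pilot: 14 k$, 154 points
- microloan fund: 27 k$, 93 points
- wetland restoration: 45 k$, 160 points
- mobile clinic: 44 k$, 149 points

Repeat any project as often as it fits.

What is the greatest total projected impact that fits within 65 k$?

Best packing: 4×bike-lane pilot — 56 k$, 616 total.
Every other selection either busts 65 k$ or fails to beat 616.

616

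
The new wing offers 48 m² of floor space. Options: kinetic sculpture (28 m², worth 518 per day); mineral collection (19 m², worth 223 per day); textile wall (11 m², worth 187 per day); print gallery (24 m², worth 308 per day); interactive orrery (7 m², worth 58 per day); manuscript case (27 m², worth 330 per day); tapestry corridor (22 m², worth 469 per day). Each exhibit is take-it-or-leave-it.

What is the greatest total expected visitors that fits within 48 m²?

The ratio heuristic lands on textile wall + interactive orrery + tapestry corridor (714) but leaves 8 m² idle.
The 18 m² tied up in textile wall and interactive orrery is better spent on print gallery — total rises to 777 (46 m²).

777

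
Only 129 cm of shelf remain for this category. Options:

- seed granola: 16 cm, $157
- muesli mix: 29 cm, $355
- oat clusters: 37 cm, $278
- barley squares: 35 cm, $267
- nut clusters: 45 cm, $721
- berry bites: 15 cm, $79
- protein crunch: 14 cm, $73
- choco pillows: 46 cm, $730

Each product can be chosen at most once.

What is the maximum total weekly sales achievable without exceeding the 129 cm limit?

1806

Muesli mix + nut clusters + choco pillows uses 120 of the 129 cm and totals 1806.
Runner-up oat clusters + nut clusters + choco pillows tops out at 1729.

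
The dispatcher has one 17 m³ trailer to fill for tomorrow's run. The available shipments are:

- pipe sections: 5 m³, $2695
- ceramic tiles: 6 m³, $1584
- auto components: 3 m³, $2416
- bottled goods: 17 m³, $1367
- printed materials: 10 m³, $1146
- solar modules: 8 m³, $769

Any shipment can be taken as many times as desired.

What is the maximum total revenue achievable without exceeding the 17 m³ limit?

12359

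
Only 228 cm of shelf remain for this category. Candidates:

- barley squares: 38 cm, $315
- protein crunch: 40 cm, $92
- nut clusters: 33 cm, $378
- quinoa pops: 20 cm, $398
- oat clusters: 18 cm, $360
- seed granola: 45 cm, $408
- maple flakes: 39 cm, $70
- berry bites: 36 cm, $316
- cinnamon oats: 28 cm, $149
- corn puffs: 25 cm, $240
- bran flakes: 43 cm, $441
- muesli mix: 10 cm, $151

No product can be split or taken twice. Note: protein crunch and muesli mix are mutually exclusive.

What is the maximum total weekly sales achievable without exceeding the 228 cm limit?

2599

Density check — oat clusters 20.00, quinoa pops 19.90, muesli mix 15.10, nut clusters 11.45 are the best per cm.
Taking the top-ratio products first gives nut clusters + quinoa pops + oat clusters + seed granola + cinnamon oats + corn puffs + bran flakes + muesli mix for 2525 (222 cm).
The 73 cm tied up in seed granola and cinnamon oats is better spent on barley squares + berry bites — total rises to 2599 (223 cm).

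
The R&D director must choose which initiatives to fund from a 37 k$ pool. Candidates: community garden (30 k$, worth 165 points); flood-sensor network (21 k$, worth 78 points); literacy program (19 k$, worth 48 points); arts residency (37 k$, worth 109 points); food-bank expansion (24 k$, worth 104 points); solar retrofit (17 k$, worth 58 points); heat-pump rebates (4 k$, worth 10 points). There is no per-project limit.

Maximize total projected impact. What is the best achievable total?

175

Taking community garden + heat-pump rebates: 34 k$ used, 175 in projected impact.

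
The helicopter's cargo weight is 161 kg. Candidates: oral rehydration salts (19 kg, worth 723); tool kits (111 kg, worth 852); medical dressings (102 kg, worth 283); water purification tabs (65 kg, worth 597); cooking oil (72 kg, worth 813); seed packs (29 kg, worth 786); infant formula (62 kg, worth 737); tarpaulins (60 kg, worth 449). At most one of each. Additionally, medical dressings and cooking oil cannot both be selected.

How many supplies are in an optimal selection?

The maximum people served within 161 kg is 2361.
For example oral rehydration salts + tool kits + seed packs achieves it, using 159 kg.
Every optimal selection uses 3 supplies.

3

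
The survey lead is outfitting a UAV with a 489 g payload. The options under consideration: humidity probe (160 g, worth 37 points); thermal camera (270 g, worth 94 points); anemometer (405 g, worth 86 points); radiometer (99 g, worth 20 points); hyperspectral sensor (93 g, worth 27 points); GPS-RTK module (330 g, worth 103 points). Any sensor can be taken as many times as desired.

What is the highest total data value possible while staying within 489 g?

Taking thermal camera + 2×hyperspectral sensor: 456 g used, 148 in data value.
Every other selection either busts 489 g or fails to beat 148.

148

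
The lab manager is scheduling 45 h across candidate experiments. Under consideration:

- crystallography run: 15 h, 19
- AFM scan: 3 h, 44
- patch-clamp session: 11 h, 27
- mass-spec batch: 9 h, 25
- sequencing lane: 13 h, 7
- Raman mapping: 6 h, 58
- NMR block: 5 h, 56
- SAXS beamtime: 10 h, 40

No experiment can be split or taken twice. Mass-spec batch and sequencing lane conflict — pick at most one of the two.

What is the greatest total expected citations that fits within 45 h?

250

Ranking by ratio (expected citations/h): AFM scan 14.67, NMR block 11.20, Raman mapping 9.67.
The ratio ordering already packs tightly: AFM scan + patch-clamp session + mass-spec batch + Raman mapping + NMR block + SAXS beamtime, 44 h, 250.
Nothing else feasible within 45 h beats 250.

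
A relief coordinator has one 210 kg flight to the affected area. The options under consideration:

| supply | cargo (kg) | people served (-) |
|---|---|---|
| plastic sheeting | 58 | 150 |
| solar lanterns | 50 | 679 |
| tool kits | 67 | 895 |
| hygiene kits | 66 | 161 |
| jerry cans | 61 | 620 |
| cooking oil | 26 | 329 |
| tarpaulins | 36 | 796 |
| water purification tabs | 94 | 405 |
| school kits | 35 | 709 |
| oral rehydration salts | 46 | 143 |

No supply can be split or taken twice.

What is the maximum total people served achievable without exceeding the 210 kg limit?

3133

Taking the top-ratio supplies first gives solar lanterns + tool kits + tarpaulins + school kits for 3079 (188 kg).
Replace tool kits with jerry cans + cooking oil: the trade gains 54 net, giving 3133 at 208 kg.
The spare 2 kg is too small for any remaining supply, and no exchange beats 3133.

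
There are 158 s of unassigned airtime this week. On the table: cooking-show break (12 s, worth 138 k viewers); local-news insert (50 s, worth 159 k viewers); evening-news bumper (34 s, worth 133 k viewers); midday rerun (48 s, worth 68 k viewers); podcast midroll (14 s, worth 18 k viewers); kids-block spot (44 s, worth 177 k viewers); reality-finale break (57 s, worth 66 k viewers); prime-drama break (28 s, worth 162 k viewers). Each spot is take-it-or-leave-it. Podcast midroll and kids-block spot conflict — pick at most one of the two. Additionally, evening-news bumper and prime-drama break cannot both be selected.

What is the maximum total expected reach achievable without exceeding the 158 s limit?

Taking cooking-show break + local-news insert + kids-block spot + prime-drama break: 134 s used, 636 in expected reach.
Next best is cooking-show break + local-news insert + evening-news bumper + kids-block spot at 607 (140 s) — short by 29.

636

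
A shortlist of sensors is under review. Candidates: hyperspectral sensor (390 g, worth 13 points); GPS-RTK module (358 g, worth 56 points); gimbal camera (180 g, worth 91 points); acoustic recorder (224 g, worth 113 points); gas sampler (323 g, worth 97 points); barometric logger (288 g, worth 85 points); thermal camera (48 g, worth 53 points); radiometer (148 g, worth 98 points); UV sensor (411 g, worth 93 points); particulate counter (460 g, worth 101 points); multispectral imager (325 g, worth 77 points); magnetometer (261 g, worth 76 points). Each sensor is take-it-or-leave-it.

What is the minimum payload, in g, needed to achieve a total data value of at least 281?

552

Minimise g subject to total data value ≥ 281.
gimbal camera + acoustic recorder + radiometer reaches 302 using 552 g.
Any bundle with less than 552 g falls short of 281.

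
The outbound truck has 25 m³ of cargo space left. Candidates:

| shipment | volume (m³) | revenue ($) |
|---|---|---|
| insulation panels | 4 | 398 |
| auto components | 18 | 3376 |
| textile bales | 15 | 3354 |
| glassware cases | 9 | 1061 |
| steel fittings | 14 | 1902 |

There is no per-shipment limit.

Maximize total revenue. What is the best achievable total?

4415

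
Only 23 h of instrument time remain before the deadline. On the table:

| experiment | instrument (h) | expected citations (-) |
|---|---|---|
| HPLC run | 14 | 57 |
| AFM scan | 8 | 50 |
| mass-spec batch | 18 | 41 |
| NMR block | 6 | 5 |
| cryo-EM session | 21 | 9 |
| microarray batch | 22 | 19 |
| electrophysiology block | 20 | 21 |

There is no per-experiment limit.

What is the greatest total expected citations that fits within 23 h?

Filling by ratio: 2×AFM scan + NMR block for 105, with 1 h left unused.
The 14 h tied up in AFM scan and NMR block is better spent on HPLC run — total rises to 107 (22 h).
Nothing else within 23 h beats 107.

107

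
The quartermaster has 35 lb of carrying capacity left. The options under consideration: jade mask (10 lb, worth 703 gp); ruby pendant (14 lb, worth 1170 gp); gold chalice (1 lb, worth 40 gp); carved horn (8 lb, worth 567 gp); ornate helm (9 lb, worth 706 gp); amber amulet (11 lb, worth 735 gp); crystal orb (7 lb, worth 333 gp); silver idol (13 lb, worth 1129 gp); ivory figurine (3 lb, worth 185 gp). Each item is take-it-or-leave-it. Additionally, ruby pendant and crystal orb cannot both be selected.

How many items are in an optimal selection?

Optimal total is 2866.
One optimal bundle: ruby pendant + carved horn + silver idol (35 lb).
Any selection reaching 2866 contains exactly 3 items.

3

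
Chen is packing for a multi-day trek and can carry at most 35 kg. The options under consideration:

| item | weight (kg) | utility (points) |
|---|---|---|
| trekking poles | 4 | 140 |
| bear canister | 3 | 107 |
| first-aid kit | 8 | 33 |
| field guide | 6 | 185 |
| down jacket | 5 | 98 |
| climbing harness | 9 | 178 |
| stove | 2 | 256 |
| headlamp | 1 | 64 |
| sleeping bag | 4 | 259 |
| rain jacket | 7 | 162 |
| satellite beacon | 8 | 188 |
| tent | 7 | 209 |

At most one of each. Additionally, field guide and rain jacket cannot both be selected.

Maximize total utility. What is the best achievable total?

Ranking by ratio (utility/kg): stove 128.00, sleeping bag 64.75, headlamp 64.00.
Taking trekking poles + bear canister + field guide + stove + headlamp + sleeping bag + satellite beacon + tent: 35 kg used, 1408 in utility.
That's the maximum — no feasible swap from here does better than 1408.

1408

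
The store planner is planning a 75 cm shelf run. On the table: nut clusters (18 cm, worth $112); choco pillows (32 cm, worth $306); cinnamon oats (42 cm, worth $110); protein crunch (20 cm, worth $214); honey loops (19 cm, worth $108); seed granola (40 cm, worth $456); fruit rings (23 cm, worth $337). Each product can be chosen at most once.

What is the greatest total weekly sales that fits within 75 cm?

By weekly sales per cm: fruit rings 14.65, seed granola 11.40, protein crunch 10.70 lead.
Taking the top-ratio products first gives seed granola + fruit rings for 793 (63 cm).
Replace seed granola with choco pillows + protein crunch: the trade gains 64 net, giving 857 at 75 cm.
Nothing else within 75 cm beats 857.

857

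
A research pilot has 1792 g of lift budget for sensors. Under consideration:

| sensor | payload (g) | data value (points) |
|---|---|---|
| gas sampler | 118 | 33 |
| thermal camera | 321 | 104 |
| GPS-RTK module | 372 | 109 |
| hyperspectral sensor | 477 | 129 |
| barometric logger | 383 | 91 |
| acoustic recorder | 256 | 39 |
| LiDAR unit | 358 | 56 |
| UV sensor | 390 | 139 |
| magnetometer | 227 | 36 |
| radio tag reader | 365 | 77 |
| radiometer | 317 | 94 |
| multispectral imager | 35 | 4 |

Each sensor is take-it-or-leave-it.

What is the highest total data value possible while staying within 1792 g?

Ranking by ratio (data value/g): UV sensor 0.36, thermal camera 0.32, radiometer 0.30.
A density-first pass picks gas sampler + thermal camera + GPS-RTK module + UV sensor + magnetometer + radiometer + multispectral imager — 519 at 1780 g.
The 380 g tied up in gas sampler and magnetometer and multispectral imager is better spent on barometric logger — total rises to 537 (1783 g).
Every other selection either busts 1792 g or fails to beat 537.

537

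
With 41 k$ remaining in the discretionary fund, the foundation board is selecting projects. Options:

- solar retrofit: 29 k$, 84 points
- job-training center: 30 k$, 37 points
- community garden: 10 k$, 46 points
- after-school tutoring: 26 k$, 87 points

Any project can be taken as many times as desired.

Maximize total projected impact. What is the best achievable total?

The ratio ordering already packs tightly: 4×community garden, 40 k$, 184.
The spare 1 k$ is too small for any remaining project, and no exchange beats 184.

184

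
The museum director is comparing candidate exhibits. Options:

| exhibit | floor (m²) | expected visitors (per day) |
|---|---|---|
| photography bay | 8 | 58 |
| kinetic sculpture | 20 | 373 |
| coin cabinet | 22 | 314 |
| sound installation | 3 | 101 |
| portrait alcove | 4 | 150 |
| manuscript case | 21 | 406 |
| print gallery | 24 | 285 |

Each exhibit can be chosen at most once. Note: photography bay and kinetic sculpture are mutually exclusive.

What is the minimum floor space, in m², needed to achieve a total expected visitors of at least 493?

24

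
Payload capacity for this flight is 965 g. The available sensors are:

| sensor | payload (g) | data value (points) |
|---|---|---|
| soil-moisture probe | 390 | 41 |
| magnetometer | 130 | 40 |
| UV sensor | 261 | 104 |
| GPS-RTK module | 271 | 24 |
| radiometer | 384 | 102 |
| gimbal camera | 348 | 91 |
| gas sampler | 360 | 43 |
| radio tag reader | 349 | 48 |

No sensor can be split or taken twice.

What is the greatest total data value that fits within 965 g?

246

Magnetometer + UV sensor + radiometer uses 775 of the 965 g and totals 246.
Runner-up UV sensor + gimbal camera + radio tag reader tops out at 243.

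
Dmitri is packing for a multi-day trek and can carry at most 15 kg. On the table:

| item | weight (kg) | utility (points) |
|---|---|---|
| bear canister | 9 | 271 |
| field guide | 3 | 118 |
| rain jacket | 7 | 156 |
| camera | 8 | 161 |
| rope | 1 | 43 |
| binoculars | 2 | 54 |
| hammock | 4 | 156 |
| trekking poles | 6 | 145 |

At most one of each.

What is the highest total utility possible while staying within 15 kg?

486

A density-first pass picks field guide + rope + binoculars + hammock — 371 at 10 kg.
Replace hammock with bear canister: the trade gains 115 net, giving 486 at 15 kg.
The closest alternative, bear canister + binoculars + hammock, reaches only 481.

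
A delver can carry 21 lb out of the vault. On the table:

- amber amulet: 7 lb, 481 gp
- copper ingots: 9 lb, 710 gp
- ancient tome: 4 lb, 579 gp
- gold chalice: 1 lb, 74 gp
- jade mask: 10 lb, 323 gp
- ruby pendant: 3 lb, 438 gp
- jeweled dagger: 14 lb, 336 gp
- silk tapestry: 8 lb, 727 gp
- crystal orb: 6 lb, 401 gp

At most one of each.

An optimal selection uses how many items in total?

Best achievable value is 2145.
ancient tome + ruby pendant + silk tapestry + crystal orb hits 2145 at 21 lb.
Any selection reaching 2145 contains exactly 4 items.

4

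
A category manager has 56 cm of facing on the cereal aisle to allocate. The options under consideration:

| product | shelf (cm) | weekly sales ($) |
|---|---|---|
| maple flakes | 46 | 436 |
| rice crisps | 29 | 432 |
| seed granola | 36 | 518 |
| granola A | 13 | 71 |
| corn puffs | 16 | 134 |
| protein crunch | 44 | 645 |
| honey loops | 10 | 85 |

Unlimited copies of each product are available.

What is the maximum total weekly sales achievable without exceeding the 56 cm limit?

730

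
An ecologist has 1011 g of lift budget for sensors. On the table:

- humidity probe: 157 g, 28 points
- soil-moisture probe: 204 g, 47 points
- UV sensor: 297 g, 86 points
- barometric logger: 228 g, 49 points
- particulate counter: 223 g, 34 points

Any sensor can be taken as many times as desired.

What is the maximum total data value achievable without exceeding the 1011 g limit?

Greedy by ratio would take 3×UV sensor: 891 g used, total 258.
The 297 g tied up in UV sensor is better spent on 2×soil-moisture probe — total rises to 266 (1002 g).
Nothing else within 1011 g beats 266.

266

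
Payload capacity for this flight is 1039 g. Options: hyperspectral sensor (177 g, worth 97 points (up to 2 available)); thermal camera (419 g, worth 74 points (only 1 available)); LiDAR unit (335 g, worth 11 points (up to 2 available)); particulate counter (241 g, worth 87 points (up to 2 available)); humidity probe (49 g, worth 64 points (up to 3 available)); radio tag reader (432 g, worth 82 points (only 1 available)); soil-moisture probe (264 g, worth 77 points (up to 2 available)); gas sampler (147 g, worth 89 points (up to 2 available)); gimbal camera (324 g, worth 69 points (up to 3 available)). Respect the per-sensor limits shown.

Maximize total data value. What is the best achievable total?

651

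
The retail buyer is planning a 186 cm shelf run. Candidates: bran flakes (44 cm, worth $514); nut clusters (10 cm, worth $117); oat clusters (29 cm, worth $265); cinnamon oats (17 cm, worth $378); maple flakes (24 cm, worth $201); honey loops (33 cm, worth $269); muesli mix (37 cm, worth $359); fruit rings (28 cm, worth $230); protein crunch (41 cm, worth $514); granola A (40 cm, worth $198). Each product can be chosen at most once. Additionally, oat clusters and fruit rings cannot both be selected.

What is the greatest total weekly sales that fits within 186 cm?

Filling by ratio: bran flakes + nut clusters + oat clusters + cinnamon oats + muesli mix + protein crunch for 2147, with 8 cm left unused.
Dropping oat clusters frees 29 cm; slotting in honey loops (33 cm) lifts the total to 2151 at 182 cm.
Runner-up bran flakes + nut clusters + oat clusters + cinnamon oats + muesli mix + protein crunch tops out at 2147.

2151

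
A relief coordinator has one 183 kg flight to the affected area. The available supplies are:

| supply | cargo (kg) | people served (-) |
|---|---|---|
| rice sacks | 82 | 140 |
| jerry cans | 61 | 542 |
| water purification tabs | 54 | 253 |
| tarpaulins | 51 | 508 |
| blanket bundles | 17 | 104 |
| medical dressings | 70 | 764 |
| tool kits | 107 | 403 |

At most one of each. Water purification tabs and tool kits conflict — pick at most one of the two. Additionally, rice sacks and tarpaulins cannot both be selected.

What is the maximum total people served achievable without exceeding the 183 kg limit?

1814

Density check — medical dressings 10.91, tarpaulins 9.96, jerry cans 8.89 are the best per kg.
Taking jerry cans + tarpaulins + medical dressings: 182 kg used, 1814 in people served.
Runner-up water purification tabs + tarpaulins + medical dressings tops out at 1525.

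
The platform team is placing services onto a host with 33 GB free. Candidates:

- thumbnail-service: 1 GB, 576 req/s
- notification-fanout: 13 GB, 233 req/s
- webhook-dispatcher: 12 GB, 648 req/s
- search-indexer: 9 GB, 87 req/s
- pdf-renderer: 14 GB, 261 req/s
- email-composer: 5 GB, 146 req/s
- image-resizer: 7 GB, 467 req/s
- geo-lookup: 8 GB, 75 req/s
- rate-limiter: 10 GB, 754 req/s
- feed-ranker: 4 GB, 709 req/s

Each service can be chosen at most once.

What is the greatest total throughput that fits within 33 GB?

Taking the top-ratio services first gives thumbnail-service + email-composer + image-resizer + rate-limiter + feed-ranker for 2652 (27 GB).
Replace image-resizer with webhook-dispatcher: the trade gains 181 net, giving 2833 at 32 GB.
An exhaustive check of the 1024 subsets confirms 2833.

2833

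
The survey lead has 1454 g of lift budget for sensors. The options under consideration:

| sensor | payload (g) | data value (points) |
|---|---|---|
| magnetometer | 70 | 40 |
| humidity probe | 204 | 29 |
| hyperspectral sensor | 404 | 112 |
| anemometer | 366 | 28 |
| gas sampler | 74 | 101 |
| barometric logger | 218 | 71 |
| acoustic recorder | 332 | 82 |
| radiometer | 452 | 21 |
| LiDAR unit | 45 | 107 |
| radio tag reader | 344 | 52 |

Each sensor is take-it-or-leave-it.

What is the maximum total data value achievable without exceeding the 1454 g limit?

Ranking by ratio (data value/g): LiDAR unit 2.38, gas sampler 1.36, magnetometer 0.57.
Best packing: magnetometer + humidity probe + hyperspectral sensor + gas sampler + barometric logger + acoustic recorder + LiDAR unit — 1347 g, 542 total.
Next best is hyperspectral sensor + gas sampler + barometric logger + acoustic recorder + LiDAR unit + radio tag reader at 525 (1417 g) — short by 17.

542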